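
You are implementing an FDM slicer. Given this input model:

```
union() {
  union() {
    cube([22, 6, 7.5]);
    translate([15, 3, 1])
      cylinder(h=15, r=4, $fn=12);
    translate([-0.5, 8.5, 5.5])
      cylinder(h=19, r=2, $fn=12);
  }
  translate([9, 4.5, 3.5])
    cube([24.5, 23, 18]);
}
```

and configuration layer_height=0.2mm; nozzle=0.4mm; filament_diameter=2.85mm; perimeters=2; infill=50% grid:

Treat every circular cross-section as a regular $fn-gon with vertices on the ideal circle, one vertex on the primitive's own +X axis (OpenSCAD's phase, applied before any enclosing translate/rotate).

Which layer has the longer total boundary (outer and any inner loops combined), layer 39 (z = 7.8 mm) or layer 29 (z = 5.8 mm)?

Layer 39 (z = 7.8): the cube is not intersected at this z (z outside [0, 7.5]); the cylinder at (15, 3): section is a regular 12-gon, circumradius r=4 (perimeter = 2·12·4.000·sin(180°/12) = 24.85 mm); the cylinder at (-0.5, 8.5): section is a regular 12-gon, circumradius r=2 (perimeter = 2·12·2.000·sin(180°/12) = 12.42 mm); Combining (union): the 2 present regions are separate (no shared area or edge), so areas and boundary lengths simply add and each stays a separate island — boundary = 37.27 mm; the cube at (9, 4.5) (footprint 24.5×23) is included at this height (perimeter 95.00 mm); Combining (union): the regions partially overlap (shared area 12.60 mm²), so the edge portions inside another operand are dropped and the merged outline is re-measured after clipping — boundary = 115.76 mm. So its perimeter = 115.76 mm. Layer 29 (z = 5.8): the 22×6 cube contributes its full rectangle (perimeter 56.00 mm); the cylinder at (15, 3): section is a regular 12-gon, circumradius r=4 (perimeter = 2·12·4.000·sin(180°/12) = 24.85 mm); the r=2 cylinder at (-0.5, 8.5) gives a regular 12-gon of circumradius 2 (constant along its height) (perimeter = 2·12·2.000·sin(180°/12) = 12.42 mm); Merging all regions: the regions partially overlap (shared area 41.71 mm²), so the edge portions inside another operand are dropped and the merged outline is re-measured after clipping — boundary = 69.47 mm; the cube at (9, 4.5) is present — its section is the full 24.5×23 rectangle (perimeter 95.00 mm); Merging all regions: the regions partially overlap (shared area 22.64 mm²), so the edge portions inside another operand are dropped and the merged outline is re-measured after clipping — boundary = 134.95 mm. So its perimeter = 134.95 mm. Layer 29 is larger (134.95 vs 115.76 mm).

layer 29 (z = 5.8 mm)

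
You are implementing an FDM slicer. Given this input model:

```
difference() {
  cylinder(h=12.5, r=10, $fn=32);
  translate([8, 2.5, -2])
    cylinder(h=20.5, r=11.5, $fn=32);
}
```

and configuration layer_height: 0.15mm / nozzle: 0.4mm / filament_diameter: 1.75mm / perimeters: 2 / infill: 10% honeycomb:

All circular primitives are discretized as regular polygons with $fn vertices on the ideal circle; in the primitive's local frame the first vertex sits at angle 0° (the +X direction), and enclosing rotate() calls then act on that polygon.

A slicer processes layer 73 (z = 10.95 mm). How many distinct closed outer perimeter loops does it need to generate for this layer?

1

At z = 10.95 mm: the r=10 cylinder gives a regular 32-gon of circumradius 10 (constant along its height); the r=11.5 cylinder at (8, 2.5) contributes a regular 32-gon of circumradius 11.5; After the difference (first − rest): starting from the r=10 cylinder, the r=11.5 cylinder at (8, 2.5) partially overlaps it — only the 184.46 mm² overlap (of its 412.81 mm²) is removed, clipping the outline — 1 connected region. The result has 1 disconnected region.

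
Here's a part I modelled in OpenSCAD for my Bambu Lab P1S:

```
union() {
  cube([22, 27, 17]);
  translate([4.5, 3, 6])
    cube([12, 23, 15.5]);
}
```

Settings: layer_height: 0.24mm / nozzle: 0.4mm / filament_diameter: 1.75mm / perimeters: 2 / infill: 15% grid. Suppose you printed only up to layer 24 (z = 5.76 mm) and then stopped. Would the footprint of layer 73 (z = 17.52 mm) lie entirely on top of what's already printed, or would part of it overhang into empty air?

Compare the two slices. At z = 5.76: the 22×27 cube contributes its full rectangle (area 594.00 mm²); the cube at (4.5, 3) does not reach this height (z outside [6, 21.5]); Merging all regions: only the 22×27 cube is present, so the union is just that shape — area = 594.00 mm². At z = 17.52: the cube is not intersected at this z (z outside [0, 17]); the cube at (4.5, 3) is present — its section is the full 12×23 rectangle (area 276.00 mm²); Combining (union): only the 12×23 cube at (4.5, 3) is present, so the union is just that shape — area = 276.00 mm². Checking containment: the cross-section at z = 17.52 is a subset of the cross-section at z = 5.76.

entirely on top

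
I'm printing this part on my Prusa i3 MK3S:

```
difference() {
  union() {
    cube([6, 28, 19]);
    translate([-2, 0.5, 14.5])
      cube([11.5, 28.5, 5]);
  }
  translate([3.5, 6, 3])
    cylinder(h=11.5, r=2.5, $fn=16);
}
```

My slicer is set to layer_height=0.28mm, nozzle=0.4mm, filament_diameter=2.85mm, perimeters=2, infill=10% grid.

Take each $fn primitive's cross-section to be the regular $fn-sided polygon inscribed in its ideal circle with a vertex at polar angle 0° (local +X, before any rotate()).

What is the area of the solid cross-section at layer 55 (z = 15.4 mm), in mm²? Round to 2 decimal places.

330.75 mm²

At z = 15.4 mm: the cube is present — its section is the full 6×28 rectangle (area 168.00 mm²); the cube at (-2, 0.5) is present — its section is the full 11.5×28.5 rectangle (area 327.75 mm²); Combining (union): the regions partially overlap — summed areas 495.75 mm² minus the doubly-counted overlap 165.00 mm² gives 330.75 mm² — area = 330.75 mm²; the cylinder at (3.5, 6) is absent (z outside [3, 14.5]); Subtracting the remaining from the first: none of the subtracted shapes is present at this height, so that combined region is unchanged — area = 330.75 mm². Overall, the cross-section is a single solid region. Net area = 330.75 mm².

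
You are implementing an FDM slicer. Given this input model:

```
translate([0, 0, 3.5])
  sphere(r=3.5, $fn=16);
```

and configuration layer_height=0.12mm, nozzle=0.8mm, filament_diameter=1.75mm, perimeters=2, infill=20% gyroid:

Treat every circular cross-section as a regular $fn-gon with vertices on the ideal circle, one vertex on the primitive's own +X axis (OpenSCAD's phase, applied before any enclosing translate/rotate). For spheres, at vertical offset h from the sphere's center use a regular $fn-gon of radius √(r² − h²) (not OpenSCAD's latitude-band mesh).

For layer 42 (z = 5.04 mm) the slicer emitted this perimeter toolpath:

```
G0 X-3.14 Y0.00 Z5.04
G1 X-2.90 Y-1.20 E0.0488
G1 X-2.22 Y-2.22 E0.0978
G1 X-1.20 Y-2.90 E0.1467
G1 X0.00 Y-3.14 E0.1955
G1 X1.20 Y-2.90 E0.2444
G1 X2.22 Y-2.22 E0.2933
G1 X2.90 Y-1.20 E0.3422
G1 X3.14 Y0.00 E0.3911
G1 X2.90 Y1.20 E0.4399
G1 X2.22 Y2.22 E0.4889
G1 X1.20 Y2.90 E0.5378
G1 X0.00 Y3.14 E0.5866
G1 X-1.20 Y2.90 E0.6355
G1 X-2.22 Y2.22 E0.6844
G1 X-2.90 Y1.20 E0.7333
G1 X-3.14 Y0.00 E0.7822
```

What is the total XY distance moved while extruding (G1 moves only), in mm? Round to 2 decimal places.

Sum the Euclidean lengths of each G1 segment: total = 19.60 mm.

19.60 mm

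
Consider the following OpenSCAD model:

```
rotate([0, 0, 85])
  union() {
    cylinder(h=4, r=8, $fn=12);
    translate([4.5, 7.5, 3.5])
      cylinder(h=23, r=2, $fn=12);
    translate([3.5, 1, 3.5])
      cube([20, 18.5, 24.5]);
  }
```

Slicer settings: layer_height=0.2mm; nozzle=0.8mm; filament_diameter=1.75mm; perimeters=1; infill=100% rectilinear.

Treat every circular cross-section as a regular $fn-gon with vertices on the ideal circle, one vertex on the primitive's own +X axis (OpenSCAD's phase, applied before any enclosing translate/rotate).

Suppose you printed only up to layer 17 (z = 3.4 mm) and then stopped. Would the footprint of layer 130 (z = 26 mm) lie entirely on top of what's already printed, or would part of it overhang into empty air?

Compare the two slices. At z = 3.4: the cylinder: section is a regular 12-gon, circumradius r=8 (area = (12/2)·8.000²·sin(360°/12) = 192.00 mm²); the cylinder at (4.5, 7.5) does not reach this height (z outside [3.5, 26.5]); the cube at (3.5, 1) is not intersected at this z (z outside [3.5, 28]); Merging all regions: only the r=8 cylinder is present, so the union is just that shape — area = 192.00 mm²; (whole slice rotated 85° about Z — lengths, areas and connectivity unchanged). At z = 26: the cylinder is absent (z outside [0, 4]); the cylinder at (4.5, 7.5): section is a regular 12-gon, circumradius r=2 (area = (12/2)·2.000²·sin(360°/12) = 12.00 mm²); the cube at (3.5, 1) is present — its section is the full 20×18.5 rectangle (area 370.00 mm²); Merging all regions: the regions partially overlap — summed areas 382.00 mm² minus the doubly-counted overlap 9.73 mm² gives 372.27 mm² — area = 372.27 mm²; (rotated 85° about Z; rotation is an isometry so areas/perimeters/island counts are preserved). Checking containment: at z = 26 the cross-section extends beyond the z = 3.4 cross-section by about 354.16 mm².

part overhangs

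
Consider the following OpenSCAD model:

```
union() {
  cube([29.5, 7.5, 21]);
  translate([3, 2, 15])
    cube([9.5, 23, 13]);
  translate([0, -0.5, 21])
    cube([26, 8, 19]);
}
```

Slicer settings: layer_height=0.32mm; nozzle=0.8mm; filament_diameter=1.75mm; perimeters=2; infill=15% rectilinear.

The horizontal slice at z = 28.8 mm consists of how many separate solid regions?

1

At z = 28.8 mm: the cube is absent (z outside [0, 21]); the cube at (3, 2) does not reach this height (z outside [15, 28]); the cube at (0, -0.5) (footprint 26×8) is included at this height; Merging all regions: only the 26×8 cube at (0, -0.5) is present, so the union is just that shape — 1 connected region. The result has 1 disconnected region.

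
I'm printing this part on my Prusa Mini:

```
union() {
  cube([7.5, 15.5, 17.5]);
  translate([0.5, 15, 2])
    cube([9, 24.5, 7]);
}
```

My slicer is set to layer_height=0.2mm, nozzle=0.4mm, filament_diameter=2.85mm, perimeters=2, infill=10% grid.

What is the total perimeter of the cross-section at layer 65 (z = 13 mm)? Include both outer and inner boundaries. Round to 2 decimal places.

At z = 13 mm: the 7.5×15.5 cube contributes its full rectangle (perimeter 46.00 mm); the cube at (0.5, 15) is not intersected at this z (z outside [2, 9]); Taking the union: only the 7.5×15.5 cube is present, so the union is just that shape — boundary = 46.00 mm. Overall, the cross-section is a single solid region. Total boundary length (outer) = 46.00 mm.

46.00 mm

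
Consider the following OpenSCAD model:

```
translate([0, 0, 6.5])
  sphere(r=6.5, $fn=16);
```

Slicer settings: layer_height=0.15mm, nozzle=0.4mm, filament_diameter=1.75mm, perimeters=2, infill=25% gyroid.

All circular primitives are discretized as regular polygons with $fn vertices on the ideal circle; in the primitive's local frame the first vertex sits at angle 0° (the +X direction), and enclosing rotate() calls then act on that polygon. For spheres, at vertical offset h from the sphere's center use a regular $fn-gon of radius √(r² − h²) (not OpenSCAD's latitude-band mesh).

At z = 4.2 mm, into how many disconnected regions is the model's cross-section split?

At z = 4.2 mm: the r=6.5 sphere contributes a regular 16-gon of circumradius √(6.5²−2.3²) = 6.079. The result has 1 disconnected region.

1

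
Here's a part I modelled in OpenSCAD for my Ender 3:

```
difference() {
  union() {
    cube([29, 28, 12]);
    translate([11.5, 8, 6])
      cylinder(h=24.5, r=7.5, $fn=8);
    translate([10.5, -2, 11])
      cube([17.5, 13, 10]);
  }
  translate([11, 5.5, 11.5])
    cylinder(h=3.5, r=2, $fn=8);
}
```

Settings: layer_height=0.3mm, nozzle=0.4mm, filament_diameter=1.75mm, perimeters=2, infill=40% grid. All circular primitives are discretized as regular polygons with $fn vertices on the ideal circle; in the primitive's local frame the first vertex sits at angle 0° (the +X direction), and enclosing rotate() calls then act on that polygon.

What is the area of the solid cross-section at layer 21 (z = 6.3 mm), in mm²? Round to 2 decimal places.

At z = 6.3 mm: the 29×28 cube contributes its full rectangle (area 812.00 mm²); the r=7.5 cylinder at (11.5, 8) gives a regular 8-gon of circumradius 7.5 (constant along its height) (area = (8/2)·7.500²·sin(360°/8) = 159.10 mm²); the cube at (10.5, -2) does not reach this height (z outside [11, 21]); Combining (union): the r=7.5 cylinder at (11.5, 8) lies entirely inside the 29×28 cube, so the union is just the 29×28 cube — area = 812.00 mm²; the cylinder at (11, 5.5) is not intersected at this z (z outside [11.5, 15]); After the difference (first − rest): none of the subtracted shapes is present at this height, so the result so far is unchanged — area = 812.00 mm². Overall, the cross-section is a single solid region. Net area = 812.00 mm².

812.00 mm²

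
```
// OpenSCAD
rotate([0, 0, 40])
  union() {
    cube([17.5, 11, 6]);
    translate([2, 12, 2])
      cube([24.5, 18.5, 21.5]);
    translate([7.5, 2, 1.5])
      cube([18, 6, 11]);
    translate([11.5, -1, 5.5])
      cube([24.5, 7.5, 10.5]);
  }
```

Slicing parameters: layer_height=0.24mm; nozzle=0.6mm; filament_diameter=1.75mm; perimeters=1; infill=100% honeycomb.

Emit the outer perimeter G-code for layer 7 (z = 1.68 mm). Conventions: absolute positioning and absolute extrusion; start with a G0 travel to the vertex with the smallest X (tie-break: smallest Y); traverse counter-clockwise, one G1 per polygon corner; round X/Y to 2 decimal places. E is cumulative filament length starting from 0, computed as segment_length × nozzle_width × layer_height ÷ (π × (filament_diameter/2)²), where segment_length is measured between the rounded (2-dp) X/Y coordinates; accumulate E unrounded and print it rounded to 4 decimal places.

G0 X-7.07 Y8.43 Z1.68
G1 X0.00 Y0.00 E0.6587
G1 X13.41 Y11.25 E1.7066
G1 X12.12 Y12.78 E1.8264
G1 X18.25 Y17.92 E2.3054
G1 X14.39 Y22.52 E2.6649
G1 X8.26 Y17.38 E3.1438
G1 X6.34 Y19.68 E3.3232
G1 X-7.07 Y8.43 E4.3711

At z = 1.68 mm: the 17.5×11 cube contributes its full rectangle; the cube at (2, 12) does not reach this height (z outside [2, 23.5]); the cube at (7.5, 2) (footprint 18×6) is included at this height; the cube at (11.5, -1) is not intersected at this z (z outside [5.5, 16]); Combining (union): the regions partially overlap (shared area 60.00 mm²), so overlapping operands fuse into one piece — 1 connected region; (rotated 40° about Z; rotation is an isometry so areas/perimeters/island counts are preserved). The outline is a single polygon with 8 vertices. Extrusion per mm of travel: 0.6 × 0.24 / (π × 0.875²) = 0.059868. Accumulating E over each segment gives final E = 4.3711.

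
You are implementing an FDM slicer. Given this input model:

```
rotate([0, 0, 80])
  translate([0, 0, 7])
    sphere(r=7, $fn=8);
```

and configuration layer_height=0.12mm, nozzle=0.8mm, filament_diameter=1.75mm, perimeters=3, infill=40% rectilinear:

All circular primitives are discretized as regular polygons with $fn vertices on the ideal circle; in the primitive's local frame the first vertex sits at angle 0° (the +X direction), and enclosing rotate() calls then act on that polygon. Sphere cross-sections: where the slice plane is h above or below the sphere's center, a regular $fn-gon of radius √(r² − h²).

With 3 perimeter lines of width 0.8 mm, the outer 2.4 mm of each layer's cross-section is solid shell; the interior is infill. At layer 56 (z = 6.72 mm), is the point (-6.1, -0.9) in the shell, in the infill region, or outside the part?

shell

At z = 6.72 mm: the sphere: section is a regular 8-gon, circumradius = √(r²−h²) = √(7²−0.28²) = 6.994; (rotated 80° about Z; rotation is an isometry so areas/perimeters/island counts are preserved). Overall, the cross-section is a single solid region. Undo the 80° rotation: the query point maps to (-1.946, 5.851) in the un-rotated model frame. The nearest boundary edge runs (0.00, 6.99)→(-4.95, 4.95); distance from the point to it = 0.31 mm. The point is inside the cross-section, 0.31 mm from the nearest boundary — within the 2.4 mm shell band (3 × 0.8).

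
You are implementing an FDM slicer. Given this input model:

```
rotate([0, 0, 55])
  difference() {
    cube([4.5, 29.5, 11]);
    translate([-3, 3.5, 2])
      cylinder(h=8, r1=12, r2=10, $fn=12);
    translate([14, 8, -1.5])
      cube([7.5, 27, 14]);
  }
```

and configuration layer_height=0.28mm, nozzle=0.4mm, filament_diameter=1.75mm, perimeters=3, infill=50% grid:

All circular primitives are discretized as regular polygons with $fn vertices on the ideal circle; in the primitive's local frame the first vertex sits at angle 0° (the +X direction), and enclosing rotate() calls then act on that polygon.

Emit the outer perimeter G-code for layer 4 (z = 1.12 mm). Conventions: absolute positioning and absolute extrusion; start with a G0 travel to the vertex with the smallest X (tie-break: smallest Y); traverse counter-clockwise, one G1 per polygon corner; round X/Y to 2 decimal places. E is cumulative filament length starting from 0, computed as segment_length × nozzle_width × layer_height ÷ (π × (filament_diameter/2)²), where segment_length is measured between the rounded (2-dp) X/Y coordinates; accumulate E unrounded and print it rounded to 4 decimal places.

At z = 1.12 mm: the 4.5×29.5 cube contributes its full rectangle; the cone at (-3, 3.5) is absent (z outside [2, 10]); the 7.5×27 cube at (14, 8) contributes its full rectangle; Taking the first minus the rest: starting from the 4.5×29.5 cube, the 7.5×27 cube at (14, 8) misses the remaining region (no effect) — 1 connected region; (whole slice rotated 55° about Z — lengths, areas and connectivity unchanged). The outline is a single polygon with 4 vertices. Extrusion per mm of travel: 0.4 × 0.28 / (π × 0.875²) = 0.046564. Accumulating E over each segment gives final E = 3.1662.

G0 X-24.16 Y16.92 Z1.12
G1 X0.00 Y0.00 E1.3734
G1 X2.58 Y3.69 E1.5831
G1 X-21.58 Y20.61 E2.9565
G1 X-24.16 Y16.92 E3.1662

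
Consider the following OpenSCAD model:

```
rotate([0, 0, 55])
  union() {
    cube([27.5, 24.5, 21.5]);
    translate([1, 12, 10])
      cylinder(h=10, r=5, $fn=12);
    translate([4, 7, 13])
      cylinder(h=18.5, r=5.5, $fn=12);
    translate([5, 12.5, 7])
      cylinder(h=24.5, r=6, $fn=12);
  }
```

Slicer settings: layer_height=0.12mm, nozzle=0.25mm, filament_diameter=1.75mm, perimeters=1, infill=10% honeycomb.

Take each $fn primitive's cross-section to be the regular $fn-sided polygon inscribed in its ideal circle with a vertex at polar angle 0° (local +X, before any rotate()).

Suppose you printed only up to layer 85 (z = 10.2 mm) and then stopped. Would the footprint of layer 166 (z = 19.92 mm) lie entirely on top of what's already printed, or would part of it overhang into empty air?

part overhangs

Compare the two slices. At z = 10.2: the cube is present — its section is the full 27.5×24.5 rectangle (area 673.75 mm²); the cylinder at (1, 12): section is a regular 12-gon, circumradius r=5 (area = (12/2)·5.000²·sin(360°/12) = 75.00 mm²); the cylinder at (4, 7) is not intersected at this z (z outside [13, 31.5]); the r=6 cylinder at (5, 12.5) contributes a regular 12-gon of circumradius 6 (area = (12/2)·6.000²·sin(360°/12) = 108.00 mm²); Combining (union): the regions partially overlap — summed areas 856.75 mm² minus the doubly-counted overlap 155.23 mm² gives 701.52 mm² — area = 701.52 mm²; (rotated 55° about Z; rotation is an isometry so areas/perimeters/island counts are preserved). At z = 19.92: the cube is present — its section is the full 27.5×24.5 rectangle (area 673.75 mm²); the r=5 cylinder at (1, 12) gives a regular 12-gon of circumradius 5 (constant along its height) (area = (12/2)·5.000²·sin(360°/12) = 75.00 mm²); the r=5.5 cylinder at (4, 7) contributes a regular 12-gon of circumradius 5.5 (area = (12/2)·5.500²·sin(360°/12) = 90.75 mm²); the cylinder at (5, 12.5): section is a regular 12-gon, circumradius r=6 (area = (12/2)·6.000²·sin(360°/12) = 108.00 mm²); Taking the union: the regions partially overlap — summed areas 947.50 mm² minus the doubly-counted overlap 241.93 mm² gives 705.57 mm² — area = 705.57 mm²; (whole slice rotated 55° about Z — lengths, areas and connectivity unchanged). Checking containment: at z = 19.92 the cross-section extends beyond the z = 10.2 cross-section by about 4.05 mm².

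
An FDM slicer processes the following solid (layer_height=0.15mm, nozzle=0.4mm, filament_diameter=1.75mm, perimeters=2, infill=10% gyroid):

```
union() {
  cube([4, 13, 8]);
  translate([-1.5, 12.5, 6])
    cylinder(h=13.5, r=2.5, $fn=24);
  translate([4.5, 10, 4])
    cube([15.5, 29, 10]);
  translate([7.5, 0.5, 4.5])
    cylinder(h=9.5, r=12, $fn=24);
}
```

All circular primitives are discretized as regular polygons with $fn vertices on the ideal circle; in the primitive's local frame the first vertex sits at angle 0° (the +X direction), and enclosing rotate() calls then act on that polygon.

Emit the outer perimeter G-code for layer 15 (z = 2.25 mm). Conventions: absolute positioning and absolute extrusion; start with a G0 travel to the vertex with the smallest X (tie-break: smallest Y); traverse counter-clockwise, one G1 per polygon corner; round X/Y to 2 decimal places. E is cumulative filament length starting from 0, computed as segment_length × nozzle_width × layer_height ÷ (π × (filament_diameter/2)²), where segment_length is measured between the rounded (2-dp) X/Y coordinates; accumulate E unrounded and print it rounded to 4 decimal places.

G0 X0.00 Y0.00 Z2.25
G1 X4.00 Y0.00 E0.0998
G1 X4.00 Y13.00 E0.4241
G1 X0.00 Y13.00 E0.5238
G1 X0.00 Y0.00 E0.8481

At z = 2.25 mm: the 4×13 cube contributes its full rectangle; the cylinder at (-1.5, 12.5) does not reach this height (z outside [6, 19.5]); the cube at (4.5, 10) does not reach this height (z outside [4, 14]); the cylinder at (7.5, 0.5) does not reach this height (z outside [4.5, 14]); Combining (union): only the 4×13 cube is present, so the union is just that shape — 1 connected region. The outline is a single polygon with 4 vertices. Extrusion per mm of travel: 0.4 × 0.15 / (π × 0.875²) = 0.024945. Accumulating E over each segment gives final E = 0.8481.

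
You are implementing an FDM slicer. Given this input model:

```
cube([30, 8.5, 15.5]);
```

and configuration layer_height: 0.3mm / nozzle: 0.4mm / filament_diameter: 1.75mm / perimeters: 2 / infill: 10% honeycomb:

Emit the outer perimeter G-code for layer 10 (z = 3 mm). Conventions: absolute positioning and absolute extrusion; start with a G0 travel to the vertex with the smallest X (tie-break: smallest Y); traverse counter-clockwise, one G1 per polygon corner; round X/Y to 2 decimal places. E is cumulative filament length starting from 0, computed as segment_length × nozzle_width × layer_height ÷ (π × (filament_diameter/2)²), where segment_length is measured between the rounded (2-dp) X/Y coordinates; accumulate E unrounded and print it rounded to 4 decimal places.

G0 X0.00 Y0.00 Z3.00
G1 X30.00 Y0.00 E1.4967
G1 X30.00 Y8.50 E1.9208
G1 X0.00 Y8.50 E3.4175
G1 X0.00 Y0.00 E3.8415

At z = 3 mm: the cube is present — its section is the full 30×8.5 rectangle. The outline is a single polygon with 4 vertices. Extrusion per mm of travel: 0.4 × 0.3 / (π × 0.875²) = 0.049890. Accumulating E over each segment gives final E = 3.8415.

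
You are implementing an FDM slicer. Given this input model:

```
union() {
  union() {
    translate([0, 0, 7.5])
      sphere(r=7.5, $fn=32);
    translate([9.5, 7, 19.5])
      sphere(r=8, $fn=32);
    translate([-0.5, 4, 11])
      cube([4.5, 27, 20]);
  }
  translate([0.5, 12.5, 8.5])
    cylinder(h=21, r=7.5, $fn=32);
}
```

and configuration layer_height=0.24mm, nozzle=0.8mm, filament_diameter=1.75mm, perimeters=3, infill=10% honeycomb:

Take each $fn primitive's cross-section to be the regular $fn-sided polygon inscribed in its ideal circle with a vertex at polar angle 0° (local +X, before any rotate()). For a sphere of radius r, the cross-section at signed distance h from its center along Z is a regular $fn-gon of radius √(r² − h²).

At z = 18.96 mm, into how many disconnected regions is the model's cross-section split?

1

At z = 18.96 mm: the sphere is not intersected at this z (|z−center|=11.460 > r=7.5); the sphere at (9.5, 7): section is a regular 32-gon, circumradius = √(r²−h²) = √(8²−0.54²) = 7.982; the 4.5×27 cube at (-0.5, 4) contributes its full rectangle; Combining (union): the regions partially overlap (shared area 16.54 mm²), so overlapping operands fuse into one piece — 1 connected region; the cylinder at (0.5, 12.5): section is a regular 32-gon, circumradius r=7.5; Taking the union: the regions partially overlap (shared area 89.75 mm²), so overlapping operands fuse into one piece — 1 connected region. The result has 1 disconnected region.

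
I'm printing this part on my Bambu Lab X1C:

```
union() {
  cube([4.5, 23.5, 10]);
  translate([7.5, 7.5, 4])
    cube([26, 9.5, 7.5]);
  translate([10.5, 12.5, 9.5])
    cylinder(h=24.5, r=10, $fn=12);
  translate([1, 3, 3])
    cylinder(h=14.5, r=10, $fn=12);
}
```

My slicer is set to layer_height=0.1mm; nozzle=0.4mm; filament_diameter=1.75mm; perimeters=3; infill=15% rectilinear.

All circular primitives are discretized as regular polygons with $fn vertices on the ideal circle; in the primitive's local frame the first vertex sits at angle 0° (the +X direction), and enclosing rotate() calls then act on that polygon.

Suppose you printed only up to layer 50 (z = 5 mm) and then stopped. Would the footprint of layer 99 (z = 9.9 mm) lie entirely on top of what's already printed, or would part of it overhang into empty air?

Compare the two slices. At z = 5: the cube (footprint 4.5×23.5) is included at this height (area 105.75 mm²); the cube at (7.5, 7.5) is present — its section is the full 26×9.5 rectangle (area 247.00 mm²); the cylinder at (10.5, 12.5) does not reach this height (z outside [9.5, 34]); the r=10 cylinder at (1, 3) contributes a regular 12-gon of circumradius 10 (area = (12/2)·10.000²·sin(360°/12) = 300.00 mm²); Combining (union): the regions partially overlap — summed areas 652.75 mm² minus the doubly-counted overlap 60.17 mm² gives 592.58 mm² — area = 592.58 mm². At z = 9.9: the cube (footprint 4.5×23.5) is included at this height (area 105.75 mm²); the cube at (7.5, 7.5) (footprint 26×9.5) is included at this height (area 247.00 mm²); the r=10 cylinder at (10.5, 12.5) gives a regular 12-gon of circumradius 10 (constant along its height) (area = (12/2)·10.000²·sin(360°/12) = 300.00 mm²); the cylinder at (1, 3): section is a regular 12-gon, circumradius r=10 (area = (12/2)·10.000²·sin(360°/12) = 300.00 mm²); Combining (union): the regions partially overlap — summed areas 952.75 mm² minus the doubly-counted overlap 254.19 mm² gives 698.56 mm² — area = 698.56 mm². Checking containment: at z = 9.9 the cross-section extends beyond the z = 5 cross-section by about 105.98 mm².

part overhangs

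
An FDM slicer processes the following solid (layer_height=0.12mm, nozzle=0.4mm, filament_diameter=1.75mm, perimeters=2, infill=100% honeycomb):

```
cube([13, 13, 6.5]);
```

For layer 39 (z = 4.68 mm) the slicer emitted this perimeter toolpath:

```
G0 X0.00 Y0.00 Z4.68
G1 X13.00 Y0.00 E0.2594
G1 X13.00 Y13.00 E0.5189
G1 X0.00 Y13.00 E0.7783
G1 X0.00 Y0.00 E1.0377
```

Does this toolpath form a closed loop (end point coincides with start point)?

yes

Start point (G0): (0.00, 0.00). End point (last G1): the path returns to the start — closed.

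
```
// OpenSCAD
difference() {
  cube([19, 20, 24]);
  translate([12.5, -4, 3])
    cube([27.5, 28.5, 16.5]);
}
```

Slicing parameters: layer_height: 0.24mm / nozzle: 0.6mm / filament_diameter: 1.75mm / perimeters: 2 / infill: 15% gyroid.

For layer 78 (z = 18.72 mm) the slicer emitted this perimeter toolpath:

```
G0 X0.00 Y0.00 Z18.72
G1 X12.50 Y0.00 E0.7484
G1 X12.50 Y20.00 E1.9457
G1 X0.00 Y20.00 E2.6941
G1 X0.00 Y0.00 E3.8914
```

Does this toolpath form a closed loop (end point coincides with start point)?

yes

Start point (G0): (0.00, 0.00). End point (last G1): the path returns to the start — closed.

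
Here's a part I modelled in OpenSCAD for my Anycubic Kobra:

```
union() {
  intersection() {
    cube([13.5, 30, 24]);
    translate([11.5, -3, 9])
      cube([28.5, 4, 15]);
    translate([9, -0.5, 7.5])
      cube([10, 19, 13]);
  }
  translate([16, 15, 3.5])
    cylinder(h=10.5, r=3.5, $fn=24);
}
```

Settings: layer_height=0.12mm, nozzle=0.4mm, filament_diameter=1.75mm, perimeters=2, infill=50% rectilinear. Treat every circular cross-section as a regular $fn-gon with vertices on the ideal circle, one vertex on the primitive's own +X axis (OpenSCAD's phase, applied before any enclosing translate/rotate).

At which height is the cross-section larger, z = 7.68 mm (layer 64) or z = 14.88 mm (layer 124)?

layer 64 (z = 7.68 mm)

Layer 64 (z = 7.68): the cube (footprint 13.5×30) is included at this height (area 405.00 mm²); the cube at (11.5, -3) is absent (z outside [9, 24]); the cube at (9, -0.5) (footprint 10×19) is included at this height (area 190.00 mm²); Keeping only the common overlap: at least one operand is absent at this height, so nothing remains; the r=3.5 cylinder at (16, 15) gives a regular 24-gon of circumradius 3.5 (constant along its height) (area = (24/2)·3.500²·sin(360°/24) = 38.05 mm²); Combining (union): only the r=3.5 cylinder at (16, 15) is present, so the union is just that shape — area = 38.05 mm². So its area = 38.05 mm². Layer 124 (z = 14.88): the cube (footprint 13.5×30) is included at this height (area 405.00 mm²); the cube at (11.5, -3) is present — its section is the full 28.5×4 rectangle (area 114.00 mm²); the cube at (9, -0.5) (footprint 10×19) is included at this height (area 190.00 mm²); Keeping only the common overlap: the 28.5×4 cube at (11.5, -3) partially overlaps the 13.5×30 cube; clipping to the common part keeps 2.00 mm²; the running intersection lies inside the 10×19 cube at (9, -0.5), so it is kept whole — area = 2.00 mm²; the cylinder at (16, 15) is not intersected at this z (z outside [3.5, 14]); Taking the union: only the result so far is present, so the union is just that shape — area = 2.00 mm². So its area = 2.00 mm². Layer 64 is larger (38.05 vs 2.00 mm²).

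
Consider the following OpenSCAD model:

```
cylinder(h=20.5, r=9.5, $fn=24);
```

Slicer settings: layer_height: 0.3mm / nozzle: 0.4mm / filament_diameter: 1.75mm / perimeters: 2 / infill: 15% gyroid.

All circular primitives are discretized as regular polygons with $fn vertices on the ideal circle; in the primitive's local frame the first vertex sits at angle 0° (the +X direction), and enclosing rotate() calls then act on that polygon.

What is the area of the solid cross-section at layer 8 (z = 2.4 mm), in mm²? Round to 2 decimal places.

At z = 2.4 mm: the r=9.5 cylinder contributes a regular 24-gon of circumradius 9.5 (area = (24/2)·9.500²·sin(360°/24) = 280.30 mm²). Overall, the cross-section is a single solid region. Net area = 280.30 mm².

280.30 mm²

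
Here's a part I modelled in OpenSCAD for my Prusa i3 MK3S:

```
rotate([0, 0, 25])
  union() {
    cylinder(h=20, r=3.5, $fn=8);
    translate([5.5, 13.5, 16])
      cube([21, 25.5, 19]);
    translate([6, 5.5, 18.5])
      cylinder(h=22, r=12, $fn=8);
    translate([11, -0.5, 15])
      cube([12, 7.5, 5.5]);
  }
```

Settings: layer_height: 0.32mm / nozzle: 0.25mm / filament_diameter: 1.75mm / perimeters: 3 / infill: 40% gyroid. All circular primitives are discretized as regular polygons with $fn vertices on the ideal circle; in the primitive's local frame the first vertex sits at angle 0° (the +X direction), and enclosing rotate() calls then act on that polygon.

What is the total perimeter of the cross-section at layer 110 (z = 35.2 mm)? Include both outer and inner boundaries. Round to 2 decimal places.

73.48 mm

At z = 35.2 mm: the cylinder is not intersected at this z (z outside [0, 20]); the cube at (5.5, 13.5) is not intersected at this z (z outside [16, 35]); the r=12 cylinder at (6, 5.5) contributes a regular 8-gon of circumradius 12 (perimeter = 2·8·12.000·sin(180°/8) = 73.48 mm); the cube at (11, -0.5) is absent (z outside [15, 20.5]); Merging all regions: only the r=12 cylinder at (6, 5.5) is present, so the union is just that shape — boundary = 73.48 mm; (whole slice rotated 25° about Z — lengths, areas and connectivity unchanged). Overall, the cross-section is a single solid region. Total boundary length (outer) = 73.48 mm.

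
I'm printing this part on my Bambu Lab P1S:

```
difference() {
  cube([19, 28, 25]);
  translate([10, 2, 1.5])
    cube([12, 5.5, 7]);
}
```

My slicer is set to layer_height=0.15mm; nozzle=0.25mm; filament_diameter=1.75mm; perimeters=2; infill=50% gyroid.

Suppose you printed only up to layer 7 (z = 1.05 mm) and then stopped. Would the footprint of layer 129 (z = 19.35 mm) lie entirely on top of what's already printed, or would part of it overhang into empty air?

Compare the two slices. At z = 1.05: the cube (footprint 19×28) is included at this height (area 532.00 mm²); the cube at (10, 2) is not intersected at this z (z outside [1.5, 8.5]); After the difference (first − rest): none of the subtracted shapes is present at this height, so the 19×28 cube is unchanged — area = 532.00 mm². At z = 19.35: the cube (footprint 19×28) is included at this height (area 532.00 mm²); the cube at (10, 2) is not intersected at this z (z outside [1.5, 8.5]); Subtracting the remaining from the first: none of the subtracted shapes is present at this height, so the 19×28 cube is unchanged — area = 532.00 mm². Checking containment: the cross-section at z = 19.35 is a subset of the cross-section at z = 1.05.

entirely on top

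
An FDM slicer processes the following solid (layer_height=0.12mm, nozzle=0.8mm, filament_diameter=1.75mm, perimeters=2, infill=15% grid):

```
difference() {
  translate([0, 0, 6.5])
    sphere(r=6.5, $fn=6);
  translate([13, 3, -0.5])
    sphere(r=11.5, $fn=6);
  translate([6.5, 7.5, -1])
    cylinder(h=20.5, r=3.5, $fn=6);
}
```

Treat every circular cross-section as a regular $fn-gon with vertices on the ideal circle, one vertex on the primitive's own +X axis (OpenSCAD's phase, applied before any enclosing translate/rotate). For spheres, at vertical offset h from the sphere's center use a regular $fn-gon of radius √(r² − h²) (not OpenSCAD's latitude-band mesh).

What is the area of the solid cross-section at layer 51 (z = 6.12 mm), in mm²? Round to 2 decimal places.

At z = 6.12 mm: the sphere: section is a regular 6-gon, circumradius = √(r²−h²) = √(6.5²−0.38²) = 6.489 (area = (6/2)·6.489²·sin(360°/6) = 109.39 mm²); the r=11.5 sphere at (13, 3) contributes a regular 6-gon of circumradius √(11.5²−6.62²) = 9.403 (area = (6/2)·9.403²·sin(360°/6) = 229.74 mm²); the cylinder at (6.5, 7.5): section is a regular 6-gon, circumradius r=3.5 (area = (6/2)·3.500²·sin(360°/6) = 31.83 mm²); After the difference (first − rest): starting from the r=6.5 sphere (109.39 mm²), the r=11.5 sphere at (13, 3) partially overlaps it — only the 4.65 mm² overlap (of its 229.74 mm²) is removed, clipping the outline; the r=3.5 cylinder at (6.5, 7.5) misses the remaining region (no effect) — area = 104.75 mm². Overall, the cross-section is a single solid region. Net area = 104.75 mm².

104.75 mm²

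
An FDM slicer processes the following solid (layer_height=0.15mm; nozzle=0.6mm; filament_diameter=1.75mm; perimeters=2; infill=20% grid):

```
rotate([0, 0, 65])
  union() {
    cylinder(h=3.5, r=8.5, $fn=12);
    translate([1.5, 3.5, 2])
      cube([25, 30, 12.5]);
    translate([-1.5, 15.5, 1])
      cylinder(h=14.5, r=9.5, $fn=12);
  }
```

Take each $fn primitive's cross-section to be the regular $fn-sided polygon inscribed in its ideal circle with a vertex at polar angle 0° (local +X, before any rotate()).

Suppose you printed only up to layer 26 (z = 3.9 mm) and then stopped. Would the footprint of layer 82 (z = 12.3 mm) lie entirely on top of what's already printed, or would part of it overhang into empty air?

Compare the two slices. At z = 3.9: the cylinder is not intersected at this z (z outside [0, 3.5]); the cube at (1.5, 3.5) (footprint 25×30) is included at this height (area 750.00 mm²); the cylinder at (-1.5, 15.5): section is a regular 12-gon, circumradius r=9.5 (area = (12/2)·9.500²·sin(360°/12) = 270.75 mm²); Combining (union): the regions partially overlap — summed areas 1020.75 mm² minus the doubly-counted overlap 80.79 mm² gives 939.96 mm² — area = 939.96 mm²; (rotated 65° about Z; rotation is an isometry so areas/perimeters/island counts are preserved). At z = 12.3: the cylinder does not reach this height (z outside [0, 3.5]); the cube at (1.5, 3.5) is present — its section is the full 25×30 rectangle (area 750.00 mm²); the r=9.5 cylinder at (-1.5, 15.5) contributes a regular 12-gon of circumradius 9.5 (area = (12/2)·9.500²·sin(360°/12) = 270.75 mm²); Combining (union): the regions partially overlap — summed areas 1020.75 mm² minus the doubly-counted overlap 80.79 mm² gives 939.96 mm² — area = 939.96 mm²; (rotated 65° about Z; rotation is an isometry so areas/perimeters/island counts are preserved). Checking containment: the cross-section at z = 12.3 is a subset of the cross-section at z = 3.9.

entirely on top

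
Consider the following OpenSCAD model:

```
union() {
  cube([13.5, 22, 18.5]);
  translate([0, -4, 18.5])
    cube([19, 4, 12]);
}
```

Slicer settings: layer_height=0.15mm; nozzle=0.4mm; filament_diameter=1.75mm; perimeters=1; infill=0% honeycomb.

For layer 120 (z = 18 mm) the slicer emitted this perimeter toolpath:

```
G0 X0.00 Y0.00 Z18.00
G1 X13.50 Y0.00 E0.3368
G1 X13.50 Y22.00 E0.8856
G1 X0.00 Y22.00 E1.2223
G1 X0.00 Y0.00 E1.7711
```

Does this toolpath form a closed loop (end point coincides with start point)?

yes

Start point (G0): (0.00, 0.00). End point (last G1): the path returns to the start — closed.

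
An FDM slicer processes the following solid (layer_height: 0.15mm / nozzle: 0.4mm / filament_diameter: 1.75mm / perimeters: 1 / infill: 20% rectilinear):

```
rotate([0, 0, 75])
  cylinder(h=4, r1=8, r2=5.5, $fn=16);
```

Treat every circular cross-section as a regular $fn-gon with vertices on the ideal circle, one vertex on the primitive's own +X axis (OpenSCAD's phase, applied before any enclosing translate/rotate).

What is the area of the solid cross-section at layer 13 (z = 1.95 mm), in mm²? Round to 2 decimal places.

At z = 1.95 mm: the cone contributes a regular 16-gon of circumradius 6.781 (interpolated between r1=8 and r2=5.5 at t=0.487) (area = (16/2)·6.781²·sin(360°/16) = 140.78 mm²); (whole slice rotated 75° about Z — lengths, areas and connectivity unchanged). Overall, the cross-section is a single solid region. Net area = 140.78 mm².

140.78 mm²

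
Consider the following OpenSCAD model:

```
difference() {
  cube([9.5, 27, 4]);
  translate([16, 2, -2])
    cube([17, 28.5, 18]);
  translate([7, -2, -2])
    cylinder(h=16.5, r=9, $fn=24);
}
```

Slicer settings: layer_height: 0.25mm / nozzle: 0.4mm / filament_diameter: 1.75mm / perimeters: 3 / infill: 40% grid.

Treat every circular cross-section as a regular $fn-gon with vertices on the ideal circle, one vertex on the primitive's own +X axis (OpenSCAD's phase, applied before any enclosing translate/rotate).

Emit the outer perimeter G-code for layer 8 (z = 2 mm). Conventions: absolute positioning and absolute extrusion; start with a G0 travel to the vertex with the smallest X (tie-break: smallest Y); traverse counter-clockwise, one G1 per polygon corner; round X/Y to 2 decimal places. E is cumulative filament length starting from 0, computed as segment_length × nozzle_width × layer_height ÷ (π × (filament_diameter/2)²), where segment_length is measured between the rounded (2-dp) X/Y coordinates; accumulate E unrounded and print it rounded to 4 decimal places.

At z = 2 mm: the cube is present — its section is the full 9.5×27 rectangle; the cube at (16, 2) (footprint 17×28.5) is included at this height; the cylinder at (7, -2): section is a regular 24-gon, circumradius r=9; Subtracting the remaining from the first: starting from the 9.5×27 cube, the 17×28.5 cube at (16, 2) misses the remaining region (no effect); the r=9 cylinder at (7, -2) partially overlaps it — only the 58.57 mm² overlap (of its 251.57 mm²) is removed, clipping the outline — 1 connected region. The outline is a single polygon with 9 vertices. Extrusion per mm of travel: 0.4 × 0.25 / (π × 0.875²) = 0.041575. Accumulating E over each segment gives final E = 2.6592.

G0 X0.00 Y3.54 Z2.00
G1 X0.64 Y4.36 E0.0432
G1 X2.50 Y5.79 E0.1408
G1 X4.67 Y6.69 E0.2385
G1 X7.00 Y7.00 E0.3362
G1 X9.33 Y6.69 E0.4339
G1 X9.50 Y6.62 E0.4415
G1 X9.50 Y27.00 E1.2889
G1 X0.00 Y27.00 E1.6838
G1 X0.00 Y3.54 E2.6592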